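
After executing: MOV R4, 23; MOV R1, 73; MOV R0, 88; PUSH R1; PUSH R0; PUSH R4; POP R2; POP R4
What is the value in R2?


Stack trace (top is rightmost):
  MOV R4, 23  → R4 = 23
  MOV R1, 73  → R1 = 73
  MOV R0, 88  → R0 = 88
  PUSH R1  → stack: [73]
  PUSH R0  → stack: [73, 88]
  PUSH R4  → stack: [73, 88, 23]
  POP R2  → R2 = 23, stack: [73, 88]
  POP R4  → R4 = 88, stack: [73]
Final: R2 = 23

23


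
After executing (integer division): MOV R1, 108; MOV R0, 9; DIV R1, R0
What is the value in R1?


Register state trace:
  MOV R1, 108  → R1 = 108
  MOV R0, 9  → R0 = 9
  DIV R1, R0  → R1 = 108 // 9 = 12
Final: R1 = 12

12


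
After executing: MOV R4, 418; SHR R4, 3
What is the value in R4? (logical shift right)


Register state trace:
  MOV R4, 418  → R4 = 418
  SHR R4, 3  → R4 = 418 >> 3 = 418 // 2^3 = 52
Final: R4 = 52

52


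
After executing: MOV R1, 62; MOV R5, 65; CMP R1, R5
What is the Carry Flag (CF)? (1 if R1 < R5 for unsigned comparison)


Register state trace:
  MOV R1, 62  → R1 = 62
  MOV R5, 65  → R5 = 65
  CMP R1, R5  → unsigned 62 - 65: borrow occurs
  62 < 65, so CF = 1
CF = 1

1


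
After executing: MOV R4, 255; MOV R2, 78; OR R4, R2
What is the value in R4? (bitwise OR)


Register state trace:
  MOV R4, 255  → R4 = 255 (0b11111111)
  MOV R2, 78  → R2 = 78 (0b01001110)
  OR R4, R2   → R4 = 255 OR 78 = 255 (0b11111111)
Final: R4 = 255

255


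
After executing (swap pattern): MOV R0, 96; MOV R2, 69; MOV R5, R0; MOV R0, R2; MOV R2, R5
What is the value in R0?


Register state trace (swap pattern):
  MOV R0, 96  → R0 = 96
  MOV R2, 69  → R2 = 69
  MOV R5, R0  → R5 = 96  (save R0)
  MOV R0, R2  → R0 = 69  (R0 gets R2's value)
  MOV R2, R5  → R2 = 96  (R2 gets saved value)
Final: R0 = 69

69


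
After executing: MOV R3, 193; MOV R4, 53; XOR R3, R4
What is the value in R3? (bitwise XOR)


Register state trace:
  MOV R3, 193  → R3 = 193 (0b11000001)
  MOV R4, 53  → R4 = 53 (0b00110101)
  XOR R3, R4  → R3 = 193 XOR 53 = 244 (0b11110100)
Final: R3 = 244

244


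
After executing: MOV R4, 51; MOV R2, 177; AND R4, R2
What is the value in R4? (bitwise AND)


Register state trace:
  MOV R4, 51  → R4 = 51 (0b00110011)
  MOV R2, 177  → R2 = 177 (0b10110001)
  AND R4, R2  → R4 = 51 AND 177 = 49 (0b00110001)
Final: R4 = 49

49


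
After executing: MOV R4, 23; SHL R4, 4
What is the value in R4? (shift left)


Register state trace:
  MOV R4, 23  → R4 = 23
  SHL R4, 4  → R4 = 23 << 4 = 23 * 2^4 = 368
Final: R4 = 368

368


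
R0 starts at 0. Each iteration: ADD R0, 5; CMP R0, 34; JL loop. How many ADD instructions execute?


Loop trace (R0 starts at 0, target 34, step 5):
  ADD #1: R0 = 0 + 5 = 5  → 5 < 34, loop
  ADD #2: R0 = 5 + 5 = 10  → 10 < 34, loop
  ADD #3: R0 = 10 + 5 = 15  → 15 < 34, loop
  ADD #4: R0 = 15 + 5 = 20  → 20 < 34, loop
  ADD #5: R0 = 20 + 5 = 25  → 25 < 34, loop
  ADD #6: R0 = 25 + 5 = 30  → 30 < 34, loop
  ADD #7: R0 = 30 + 5 = 35  → 35 >= 34, exit
Total ADD instructions: 7

7


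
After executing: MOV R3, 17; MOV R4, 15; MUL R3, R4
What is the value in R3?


Register state trace:
  MOV R3, 17  → R3 = 17
  MOV R4, 15  → R4 = 15
  MUL R3, R4  → R3 = 17 * 15 = 255
Final: R3 = 255

255


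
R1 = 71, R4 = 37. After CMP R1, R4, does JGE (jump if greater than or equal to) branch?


Trace:
  R1 = 71, R4 = 37
  CMP R1, R4  → compares 71 vs 37
  JGE checks: is 71 greater than or equal to 37?
  71 > 37, so condition is true
Branch taken: Yes

Yes


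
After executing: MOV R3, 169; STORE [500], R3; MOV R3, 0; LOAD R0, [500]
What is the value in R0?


Register and memory trace:
  MOV R3, 169  → R3 = 169
  STORE [500], R3  → mem[500] = 169
  MOV R3, 0  → R3 = 0
  LOAD R0, [500]  → R0 = mem[500] = 169
Final: R0 = 169

169


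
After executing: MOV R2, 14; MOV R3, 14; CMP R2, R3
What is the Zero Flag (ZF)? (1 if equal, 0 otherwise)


Register state trace:
  MOV R2, 14  → R2 = 14
  MOV R3, 14  → R3 = 14
  CMP R2, R3  → computes 14 - 14 = 0
  Result is zero, so values are equal
ZF = 1

1


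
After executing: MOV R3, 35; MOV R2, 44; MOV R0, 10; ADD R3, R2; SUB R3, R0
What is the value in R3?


Register state trace:
  MOV R3, 35  → R3 = 35
  MOV R2, 44  → R2 = 44
  MOV R0, 10  → R0 = 10
  ADD R3, R2  → R3 = 35 + 44 = 79
  SUB R3, R0  → R3 = 79 - 10 = 69
Final: R3 = 69

69


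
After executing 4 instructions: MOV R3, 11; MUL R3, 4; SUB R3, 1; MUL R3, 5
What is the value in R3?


Register state trace:
  MOV R3, 11  → R3 = 11
  MUL R3, 4  → R3 = 11 * 4 = 44
  SUB R3, 1  → R3 = 44 - 1 = 43
  MUL R3, 5  → R3 = 43 * 5 = 215
Final: R3 = 215

215


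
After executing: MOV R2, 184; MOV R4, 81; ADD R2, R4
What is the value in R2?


Register state trace:
  MOV R2, 184  → R2 = 184
  MOV R4, 81  → R4 = 81
  ADD R2, R4  → R2 = 184 + 81 = 265
Final: R2 = 265

265


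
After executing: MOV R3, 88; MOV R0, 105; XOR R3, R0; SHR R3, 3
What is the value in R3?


Register state trace:
  MOV R3, 88  → R3 = 88 (0b01011000)
  MOV R0, 105  → R0 = 105 (0b01101001)
  XOR R3, R0  → R3 = 88 XOR 105 = 49 (0b00110001)
  SHR R3, 3  → R3 = 49 >> 3 = 6
Final: R3 = 6

6


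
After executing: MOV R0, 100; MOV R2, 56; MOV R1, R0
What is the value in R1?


Register state trace:
  MOV R0, 100  → R0 = 100
  MOV R2, 56  → R2 = 56
  MOV R1, R0  → R1 = 100
Final: R1 = 100

100


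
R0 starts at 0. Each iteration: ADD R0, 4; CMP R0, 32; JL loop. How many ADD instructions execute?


Loop trace (R0 starts at 0, target 32, step 4):
  ADD #1: R0 = 0 + 4 = 4  → 4 < 32, loop
  ADD #2: R0 = 4 + 4 = 8  → 8 < 32, loop
  ADD #3: R0 = 8 + 4 = 12  → 12 < 32, loop
  ADD #4: R0 = 12 + 4 = 16  → 16 < 32, loop
  ADD #5: R0 = 16 + 4 = 20  → 20 < 32, loop
  ADD #6: R0 = 20 + 4 = 24  → 24 < 32, loop
  ADD #7: R0 = 24 + 4 = 28  → 28 < 32, loop
  ADD #8: R0 = 28 + 4 = 32  → 32 >= 32, exit
Total ADD instructions: 8

8


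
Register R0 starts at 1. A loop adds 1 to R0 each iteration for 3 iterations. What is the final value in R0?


Starting value: R0 = 1
  Iter 1: R0 = 1 + 1 = 2
  Iter 2: R0 = 2 + 1 = 3
  Iter 3: R0 = 3 + 1 = 4
Final: R0 = 4

4


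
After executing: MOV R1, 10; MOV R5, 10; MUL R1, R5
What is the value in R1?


Register state trace:
  MOV R1, 10  → R1 = 10
  MOV R5, 10  → R5 = 10
  MUL R1, R5  → R1 = 10 * 10 = 100
Final: R1 = 100

100


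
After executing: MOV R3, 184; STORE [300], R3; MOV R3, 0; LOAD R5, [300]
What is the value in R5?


Register and memory trace:
  MOV R3, 184  → R3 = 184
  STORE [300], R3  → mem[300] = 184
  MOV R3, 0  → R3 = 0
  LOAD R5, [300]  → R5 = mem[300] = 184
Final: R5 = 184

184


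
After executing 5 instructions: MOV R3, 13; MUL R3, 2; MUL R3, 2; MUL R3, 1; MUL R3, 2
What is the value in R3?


Register state trace:
  MOV R3, 13  → R3 = 13
  MUL R3, 2  → R3 = 13 * 2 = 26
  MUL R3, 2  → R3 = 26 * 2 = 52
  MUL R3, 1  → R3 = 52 * 1 = 52
  MUL R3, 2  → R3 = 52 * 2 = 104
Final: R3 = 104

104


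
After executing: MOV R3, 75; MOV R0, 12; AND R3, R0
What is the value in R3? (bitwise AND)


Register state trace:
  MOV R3, 75  → R3 = 75 (0b01001011)
  MOV R0, 12  → R0 = 12 (0b00001100)
  AND R3, R0  → R3 = 75 AND 12 = 8 (0b00001000)
Final: R3 = 8

8


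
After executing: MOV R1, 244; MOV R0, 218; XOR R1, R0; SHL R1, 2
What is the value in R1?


Register state trace:
  MOV R1, 244  → R1 = 244 (0b11110100)
  MOV R0, 218  → R0 = 218 (0b11011010)
  XOR R1, R0  → R1 = 244 XOR 218 = 46 (0b00101110)
  SHL R1, 2  → R1 = 46 << 2 = 184
Final: R1 = 184

184


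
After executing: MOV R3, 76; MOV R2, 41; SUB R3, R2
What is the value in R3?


Register state trace:
  MOV R3, 76  → R3 = 76
  MOV R2, 41  → R2 = 41
  SUB R3, R2  → R3 = 76 - 41 = 35
Final: R3 = 35

35


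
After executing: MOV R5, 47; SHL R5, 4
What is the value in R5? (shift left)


Register state trace:
  MOV R5, 47  → R5 = 47
  SHL R5, 4  → R5 = 47 << 4 = 47 * 2^4 = 752
Final: R5 = 752

752


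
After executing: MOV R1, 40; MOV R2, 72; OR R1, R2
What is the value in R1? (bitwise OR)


Register state trace:
  MOV R1, 40  → R1 = 40 (0b00101000)
  MOV R2, 72  → R2 = 72 (0b01001000)
  OR R1, R2   → R1 = 40 OR 72 = 104 (0b01101000)
Final: R1 = 104

104


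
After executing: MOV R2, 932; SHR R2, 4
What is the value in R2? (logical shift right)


Register state trace:
  MOV R2, 932  → R2 = 932
  SHR R2, 4  → R2 = 932 >> 4 = 932 // 2^4 = 58
Final: R2 = 58

58


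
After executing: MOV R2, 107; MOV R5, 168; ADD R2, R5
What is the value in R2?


Register state trace:
  MOV R2, 107  → R2 = 107
  MOV R5, 168  → R5 = 168
  ADD R2, R5  → R2 = 107 + 168 = 275
Final: R2 = 275

275


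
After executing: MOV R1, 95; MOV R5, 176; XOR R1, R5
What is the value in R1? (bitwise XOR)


Register state trace:
  MOV R1, 95  → R1 = 95 (0b01011111)
  MOV R5, 176  → R5 = 176 (0b10110000)
  XOR R1, R5  → R1 = 95 XOR 176 = 239 (0b11101111)
Final: R1 = 239

239


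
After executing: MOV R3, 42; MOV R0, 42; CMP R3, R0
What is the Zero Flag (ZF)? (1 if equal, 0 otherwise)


Register state trace:
  MOV R3, 42  → R3 = 42
  MOV R0, 42  → R0 = 42
  CMP R3, R0  → computes 42 - 42 = 0
  Result is zero, so values are equal
ZF = 1

1


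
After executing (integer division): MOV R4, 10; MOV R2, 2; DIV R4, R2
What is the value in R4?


Register state trace:
  MOV R4, 10  → R4 = 10
  MOV R2, 2  → R2 = 2
  DIV R4, R2  → R4 = 10 // 2 = 5
Final: R4 = 5

5


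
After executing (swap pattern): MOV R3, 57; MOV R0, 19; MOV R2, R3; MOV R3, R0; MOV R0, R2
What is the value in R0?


Register state trace (swap pattern):
  MOV R3, 57  → R3 = 57
  MOV R0, 19  → R0 = 19
  MOV R2, R3  → R2 = 57  (save R3)
  MOV R3, R0  → R3 = 19  (R3 gets R0's value)
  MOV R0, R2  → R0 = 57  (R0 gets saved value)
Final: R0 = 57

57


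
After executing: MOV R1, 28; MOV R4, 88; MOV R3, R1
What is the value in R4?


Register state trace:
  MOV R1, 28  → R1 = 28
  MOV R4, 88  → R4 = 88
  MOV R3, R1  → R3 = 28
Final: R4 = 88

88


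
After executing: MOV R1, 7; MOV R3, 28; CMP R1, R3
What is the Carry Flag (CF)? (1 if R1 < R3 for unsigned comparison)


Register state trace:
  MOV R1, 7  → R1 = 7
  MOV R3, 28  → R3 = 28
  CMP R1, R3  → unsigned 7 - 28: borrow occurs
  7 < 28, so CF = 1
CF = 1

1


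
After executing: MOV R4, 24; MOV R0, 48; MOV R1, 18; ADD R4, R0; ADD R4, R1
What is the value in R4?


Register state trace:
  MOV R4, 24  → R4 = 24
  MOV R0, 48  → R0 = 48
  MOV R1, 18  → R1 = 18
  ADD R4, R0  → R4 = 24 + 48 = 72
  ADD R4, R1  → R4 = 72 + 18 = 90
Final: R4 = 90

90


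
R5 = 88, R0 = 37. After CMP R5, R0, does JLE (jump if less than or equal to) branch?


Trace:
  R5 = 88, R0 = 37
  CMP R5, R0  → compares 88 vs 37
  JLE checks: is 88 less than or equal to 37?
  88 > 37, so condition is false
Branch taken: No

No


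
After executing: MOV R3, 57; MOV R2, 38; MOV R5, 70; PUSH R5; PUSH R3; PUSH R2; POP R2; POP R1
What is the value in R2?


Stack trace (top is rightmost):
  MOV R3, 57  → R3 = 57
  MOV R2, 38  → R2 = 38
  MOV R5, 70  → R5 = 70
  PUSH R5  → stack: [70]
  PUSH R3  → stack: [70, 57]
  PUSH R2  → stack: [70, 57, 38]
  POP R2  → R2 = 38, stack: [70, 57]
  POP R1  → R1 = 57, stack: [70]
Final: R2 = 38

38


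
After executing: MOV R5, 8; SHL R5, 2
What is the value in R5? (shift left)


Register state trace:
  MOV R5, 8  → R5 = 8
  SHL R5, 2  → R5 = 8 << 2 = 8 * 2^2 = 32
Final: R5 = 32

32


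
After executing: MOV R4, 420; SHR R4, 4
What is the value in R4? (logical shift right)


Register state trace:
  MOV R4, 420  → R4 = 420
  SHR R4, 4  → R4 = 420 >> 4 = 420 // 2^4 = 26
Final: R4 = 26

26


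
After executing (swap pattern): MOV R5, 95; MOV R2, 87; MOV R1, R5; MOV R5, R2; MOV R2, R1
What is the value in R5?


Register state trace (swap pattern):
  MOV R5, 95  → R5 = 95
  MOV R2, 87  → R2 = 87
  MOV R1, R5  → R1 = 95  (save R5)
  MOV R5, R2  → R5 = 87  (R5 gets R2's value)
  MOV R2, R1  → R2 = 95  (R2 gets saved value)
Final: R5 = 87

87


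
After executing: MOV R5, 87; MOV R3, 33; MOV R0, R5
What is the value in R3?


Register state trace:
  MOV R5, 87  → R5 = 87
  MOV R3, 33  → R3 = 33
  MOV R0, R5  → R0 = 87
Final: R3 = 33

33


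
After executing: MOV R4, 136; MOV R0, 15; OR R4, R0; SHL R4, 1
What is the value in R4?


Register state trace:
  MOV R4, 136  → R4 = 136 (0b10001000)
  MOV R0, 15  → R0 = 15 (0b00001111)
  OR R4, R0  → R4 = 136 OR 15 = 143 (0b10001111)
  SHL R4, 1  → R4 = 143 << 1 = 286
Final: R4 = 286

286


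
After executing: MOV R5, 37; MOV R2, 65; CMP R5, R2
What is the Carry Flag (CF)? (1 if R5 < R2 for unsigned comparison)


Register state trace:
  MOV R5, 37  → R5 = 37
  MOV R2, 65  → R2 = 65
  CMP R5, R2  → unsigned 37 - 65: borrow occurs
  37 < 65, so CF = 1
CF = 1

1


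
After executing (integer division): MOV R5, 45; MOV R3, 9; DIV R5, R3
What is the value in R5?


Register state trace:
  MOV R5, 45  → R5 = 45
  MOV R3, 9  → R3 = 9
  DIV R5, R3  → R5 = 45 // 9 = 5
Final: R5 = 5

5


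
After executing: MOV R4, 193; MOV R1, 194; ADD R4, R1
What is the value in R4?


Register state trace:
  MOV R4, 193  → R4 = 193
  MOV R1, 194  → R1 = 194
  ADD R4, R1  → R4 = 193 + 194 = 387
Final: R4 = 387

387


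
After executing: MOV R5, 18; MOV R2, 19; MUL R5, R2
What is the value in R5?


Register state trace:
  MOV R5, 18  → R5 = 18
  MOV R2, 19  → R2 = 19
  MUL R5, R2  → R5 = 18 * 19 = 342
Final: R5 = 342

342


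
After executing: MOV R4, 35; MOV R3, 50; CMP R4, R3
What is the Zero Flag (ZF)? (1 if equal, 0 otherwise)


Register state trace:
  MOV R4, 35  → R4 = 35
  MOV R3, 50  → R3 = 50
  CMP R4, R3  → computes 35 - 50 = -15
  Result is nonzero, so values are not equal
ZF = 0

0


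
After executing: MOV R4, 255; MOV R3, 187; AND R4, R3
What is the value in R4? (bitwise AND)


Register state trace:
  MOV R4, 255  → R4 = 255 (0b11111111)
  MOV R3, 187  → R3 = 187 (0b10111011)
  AND R4, R3  → R4 = 255 AND 187 = 187 (0b10111011)
Final: R4 = 187

187


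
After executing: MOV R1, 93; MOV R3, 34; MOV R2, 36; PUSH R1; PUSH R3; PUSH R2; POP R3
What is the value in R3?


Stack trace (top is rightmost):
  MOV R1, 93  → R1 = 93
  MOV R3, 34  → R3 = 34
  MOV R2, 36  → R2 = 36
  PUSH R1  → stack: [93]
  PUSH R3  → stack: [93, 34]
  PUSH R2  → stack: [93, 34, 36]
  POP R3  → R3 = 36, stack: [93, 34]
Final: R3 = 36

36


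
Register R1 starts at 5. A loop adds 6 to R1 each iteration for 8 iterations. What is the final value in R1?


Starting value: R1 = 5
  Iter 1: R1 = 5 + 6 = 11
  Iter 2: R1 = 11 + 6 = 17
  Iter 3: R1 = 17 + 6 = 23
  Iter 4: R1 = 23 + 6 = 29
  Iter 5: R1 = 29 + 6 = 35
  Iter 6: R1 = 35 + 6 = 41
  Iter 7: R1 = 41 + 6 = 47
  Iter 8: R1 = 47 + 6 = 53
Final: R1 = 53

53


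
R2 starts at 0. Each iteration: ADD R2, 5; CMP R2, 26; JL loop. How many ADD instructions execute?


Loop trace (R2 starts at 0, target 26, step 5):
  ADD #1: R2 = 0 + 5 = 5  → 5 < 26, loop
  ADD #2: R2 = 5 + 5 = 10  → 10 < 26, loop
  ADD #3: R2 = 10 + 5 = 15  → 15 < 26, loop
  ADD #4: R2 = 15 + 5 = 20  → 20 < 26, loop
  ADD #5: R2 = 20 + 5 = 25  → 25 < 26, loop
  ADD #6: R2 = 25 + 5 = 30  → 30 >= 26, exit
Total ADD instructions: 6

6


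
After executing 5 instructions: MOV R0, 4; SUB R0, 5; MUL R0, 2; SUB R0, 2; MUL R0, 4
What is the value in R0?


Register state trace:
  MOV R0, 4  → R0 = 4
  SUB R0, 5  → R0 = 4 - 5 = -1
  MUL R0, 2  → R0 = -1 * 2 = -2
  SUB R0, 2  → R0 = -2 - 2 = -4
  MUL R0, 4  → R0 = -4 * 4 = -16
Final: R0 = -16

-16


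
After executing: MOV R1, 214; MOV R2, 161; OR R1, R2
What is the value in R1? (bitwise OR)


Register state trace:
  MOV R1, 214  → R1 = 214 (0b11010110)
  MOV R2, 161  → R2 = 161 (0b10100001)
  OR R1, R2   → R1 = 214 OR 161 = 247 (0b11110111)
Final: R1 = 247

247


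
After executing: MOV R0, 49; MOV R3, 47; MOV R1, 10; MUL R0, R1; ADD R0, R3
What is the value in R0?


Register state trace:
  MOV R0, 49  → R0 = 49
  MOV R3, 47  → R3 = 47
  MOV R1, 10  → R1 = 10
  MUL R0, R1  → R0 = 49 * 10 = 490
  ADD R0, R3  → R0 = 490 + 47 = 537
Final: R0 = 537

537


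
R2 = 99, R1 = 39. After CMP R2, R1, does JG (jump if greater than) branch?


Trace:
  R2 = 99, R1 = 39
  CMP R2, R1  → compares 99 vs 39
  JG checks: is 99 greater than 39?
  99 > 39, so condition is true
Branch taken: Yes

Yes


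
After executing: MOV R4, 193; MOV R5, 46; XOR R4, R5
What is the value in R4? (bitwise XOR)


Register state trace:
  MOV R4, 193  → R4 = 193 (0b11000001)
  MOV R5, 46  → R5 = 46 (0b00101110)
  XOR R4, R5  → R4 = 193 XOR 46 = 239 (0b11101111)
Final: R4 = 239

239


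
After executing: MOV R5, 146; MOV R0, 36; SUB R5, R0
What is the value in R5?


Register state trace:
  MOV R5, 146  → R5 = 146
  MOV R0, 36  → R0 = 36
  SUB R5, R0  → R5 = 146 - 36 = 110
Final: R5 = 110

110


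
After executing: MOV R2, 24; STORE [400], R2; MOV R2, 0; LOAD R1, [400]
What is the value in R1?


Register and memory trace:
  MOV R2, 24  → R2 = 24
  STORE [400], R2  → mem[400] = 24
  MOV R2, 0  → R2 = 0
  LOAD R1, [400]  → R1 = mem[400] = 24
Final: R1 = 24

24


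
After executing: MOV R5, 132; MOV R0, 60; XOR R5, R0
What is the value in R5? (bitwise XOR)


Register state trace:
  MOV R5, 132  → R5 = 132 (0b10000100)
  MOV R0, 60  → R0 = 60 (0b00111100)
  XOR R5, R0  → R5 = 132 XOR 60 = 184 (0b10111000)
Final: R5 = 184

184


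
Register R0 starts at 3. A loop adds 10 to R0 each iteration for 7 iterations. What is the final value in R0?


Starting value: R0 = 3
  Iter 1: R0 = 3 + 10 = 13
  Iter 2: R0 = 13 + 10 = 23
  Iter 3: R0 = 23 + 10 = 33
  Iter 4: R0 = 33 + 10 = 43
  Iter 5: R0 = 43 + 10 = 53
  Iter 6: R0 = 53 + 10 = 63
  Iter 7: R0 = 63 + 10 = 73
Final: R0 = 73

73


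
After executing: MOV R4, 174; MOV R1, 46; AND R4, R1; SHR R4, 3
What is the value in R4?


Register state trace:
  MOV R4, 174  → R4 = 174 (0b10101110)
  MOV R1, 46  → R1 = 46 (0b00101110)
  AND R4, R1  → R4 = 174 AND 46 = 46 (0b00101110)
  SHR R4, 3  → R4 = 46 >> 3 = 5
Final: R4 = 5

5


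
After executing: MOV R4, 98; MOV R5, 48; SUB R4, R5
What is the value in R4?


Register state trace:
  MOV R4, 98  → R4 = 98
  MOV R5, 48  → R5 = 48
  SUB R4, R5  → R4 = 98 - 48 = 50
Final: R4 = 50

50


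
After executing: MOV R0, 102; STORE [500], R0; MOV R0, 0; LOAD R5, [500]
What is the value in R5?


Register and memory trace:
  MOV R0, 102  → R0 = 102
  STORE [500], R0  → mem[500] = 102
  MOV R0, 0  → R0 = 0
  LOAD R5, [500]  → R5 = mem[500] = 102
Final: R5 = 102

102


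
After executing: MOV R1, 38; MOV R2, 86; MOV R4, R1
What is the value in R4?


Register state trace:
  MOV R1, 38  → R1 = 38
  MOV R2, 86  → R2 = 86
  MOV R4, R1  → R4 = 38
Final: R4 = 38

38


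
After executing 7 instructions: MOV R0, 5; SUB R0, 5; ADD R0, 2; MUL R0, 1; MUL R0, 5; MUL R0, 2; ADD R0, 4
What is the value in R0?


Register state trace:
  MOV R0, 5  → R0 = 5
  SUB R0, 5  → R0 = 5 - 5 = 0
  ADD R0, 2  → R0 = 0 + 2 = 2
  MUL R0, 1  → R0 = 2 * 1 = 2
  MUL R0, 5  → R0 = 2 * 5 = 10
  MUL R0, 2  → R0 = 10 * 2 = 20
  ADD R0, 4  → R0 = 20 + 4 = 24
Final: R0 = 24

24


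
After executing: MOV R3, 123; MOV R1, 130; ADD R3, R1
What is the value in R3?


Register state trace:
  MOV R3, 123  → R3 = 123
  MOV R1, 130  → R1 = 130
  ADD R3, R1  → R3 = 123 + 130 = 253
Final: R3 = 253

253


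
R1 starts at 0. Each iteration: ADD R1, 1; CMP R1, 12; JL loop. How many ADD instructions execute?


Loop trace (R1 starts at 0, target 12, step 1):
  ADD #1: R1 = 0 + 1 = 1  → 1 < 12, loop
  ADD #2: R1 = 1 + 1 = 2  → 2 < 12, loop
  ADD #3: R1 = 2 + 1 = 3  → 3 < 12, loop
  ADD #4: R1 = 3 + 1 = 4  → 4 < 12, loop
  ADD #5: R1 = 4 + 1 = 5  → 5 < 12, loop
  ADD #6: R1 = 5 + 1 = 6  → 6 < 12, loop
  ADD #7: R1 = 6 + 1 = 7  → 7 < 12, loop
  ADD #8: R1 = 7 + 1 = 8  → 8 < 12, loop
  ADD #9: R1 = 8 + 1 = 9  → 9 < 12, loop
  ADD #10: R1 = 9 + 1 = 10  → 10 < 12, loop
  ADD #11: R1 = 10 + 1 = 11  → 11 < 12, loop
  ADD #12: R1 = 11 + 1 = 12  → 12 >= 12, exit
Total ADD instructions: 12

12


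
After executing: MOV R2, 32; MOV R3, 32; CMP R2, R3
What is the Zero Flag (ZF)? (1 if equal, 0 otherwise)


Register state trace:
  MOV R2, 32  → R2 = 32
  MOV R3, 32  → R3 = 32
  CMP R2, R3  → computes 32 - 32 = 0
  Result is zero, so values are equal
ZF = 1

1


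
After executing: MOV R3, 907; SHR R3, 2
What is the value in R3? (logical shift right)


Register state trace:
  MOV R3, 907  → R3 = 907
  SHR R3, 2  → R3 = 907 >> 2 = 907 // 2^2 = 226
Final: R3 = 226

226


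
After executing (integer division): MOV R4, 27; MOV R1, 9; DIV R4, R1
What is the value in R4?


Register state trace:
  MOV R4, 27  → R4 = 27
  MOV R1, 9  → R1 = 9
  DIV R4, R1  → R4 = 27 // 9 = 3
Final: R4 = 3

3


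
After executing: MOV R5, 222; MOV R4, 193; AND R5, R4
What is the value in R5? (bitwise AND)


Register state trace:
  MOV R5, 222  → R5 = 222 (0b11011110)
  MOV R4, 193  → R4 = 193 (0b11000001)
  AND R5, R4  → R5 = 222 AND 193 = 192 (0b11000000)
Final: R5 = 192

192


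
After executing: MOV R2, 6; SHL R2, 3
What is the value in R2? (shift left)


Register state trace:
  MOV R2, 6  → R2 = 6
  SHL R2, 3  → R2 = 6 << 3 = 6 * 2^3 = 48
Final: R2 = 48

48


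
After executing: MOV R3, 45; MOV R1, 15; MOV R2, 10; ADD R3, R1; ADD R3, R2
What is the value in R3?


Register state trace:
  MOV R3, 45  → R3 = 45
  MOV R1, 15  → R1 = 15
  MOV R2, 10  → R2 = 10
  ADD R3, R1  → R3 = 45 + 15 = 60
  ADD R3, R2  → R3 = 60 + 10 = 70
Final: R3 = 70

70


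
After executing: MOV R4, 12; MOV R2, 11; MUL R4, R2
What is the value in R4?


Register state trace:
  MOV R4, 12  → R4 = 12
  MOV R2, 11  → R2 = 11
  MUL R4, R2  → R4 = 12 * 11 = 132
Final: R4 = 132

132


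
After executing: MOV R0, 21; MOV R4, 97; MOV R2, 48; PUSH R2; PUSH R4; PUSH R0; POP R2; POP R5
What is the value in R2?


Stack trace (top is rightmost):
  MOV R0, 21  → R0 = 21
  MOV R4, 97  → R4 = 97
  MOV R2, 48  → R2 = 48
  PUSH R2  → stack: [48]
  PUSH R4  → stack: [48, 97]
  PUSH R0  → stack: [48, 97, 21]
  POP R2  → R2 = 21, stack: [48, 97]
  POP R5  → R5 = 97, stack: [48]
Final: R2 = 21

21


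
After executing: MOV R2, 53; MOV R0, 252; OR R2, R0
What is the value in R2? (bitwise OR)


Register state trace:
  MOV R2, 53  → R2 = 53 (0b00110101)
  MOV R0, 252  → R0 = 252 (0b11111100)
  OR R2, R0   → R2 = 53 OR 252 = 253 (0b11111101)
Final: R2 = 253

253


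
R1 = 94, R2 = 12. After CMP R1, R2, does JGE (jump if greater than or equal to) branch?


Trace:
  R1 = 94, R2 = 12
  CMP R1, R2  → compares 94 vs 12
  JGE checks: is 94 greater than or equal to 12?
  94 > 12, so condition is true
Branch taken: Yes

Yes


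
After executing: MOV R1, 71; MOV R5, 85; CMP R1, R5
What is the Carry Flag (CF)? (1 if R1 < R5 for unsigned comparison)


Register state trace:
  MOV R1, 71  → R1 = 71
  MOV R5, 85  → R5 = 85
  CMP R1, R5  → unsigned 71 - 85: borrow occurs
  71 < 85, so CF = 1
CF = 1

1


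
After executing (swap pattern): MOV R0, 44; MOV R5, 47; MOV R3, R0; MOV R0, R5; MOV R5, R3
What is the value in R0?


Register state trace (swap pattern):
  MOV R0, 44  → R0 = 44
  MOV R5, 47  → R5 = 47
  MOV R3, R0  → R3 = 44  (save R0)
  MOV R0, R5  → R0 = 47  (R0 gets R5's value)
  MOV R5, R3  → R5 = 44  (R5 gets saved value)
Final: R0 = 47

47


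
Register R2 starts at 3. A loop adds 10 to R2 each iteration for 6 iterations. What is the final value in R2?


Starting value: R2 = 3
  Iter 1: R2 = 3 + 10 = 13
  Iter 2: R2 = 13 + 10 = 23
  Iter 3: R2 = 23 + 10 = 33
  Iter 4: R2 = 33 + 10 = 43
  Iter 5: R2 = 43 + 10 = 53
  Iter 6: R2 = 53 + 10 = 63
Final: R2 = 63

63


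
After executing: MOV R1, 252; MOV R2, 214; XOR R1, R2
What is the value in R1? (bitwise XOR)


Register state trace:
  MOV R1, 252  → R1 = 252 (0b11111100)
  MOV R2, 214  → R2 = 214 (0b11010110)
  XOR R1, R2  → R1 = 252 XOR 214 = 42 (0b00101010)
Final: R1 = 42

42


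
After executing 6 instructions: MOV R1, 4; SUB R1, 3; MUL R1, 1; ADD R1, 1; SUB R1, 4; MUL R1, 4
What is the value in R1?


Register state trace:
  MOV R1, 4  → R1 = 4
  SUB R1, 3  → R1 = 4 - 3 = 1
  MUL R1, 1  → R1 = 1 * 1 = 1
  ADD R1, 1  → R1 = 1 + 1 = 2
  SUB R1, 4  → R1 = 2 - 4 = -2
  MUL R1, 4  → R1 = -2 * 4 = -8
Final: R1 = -8

-8


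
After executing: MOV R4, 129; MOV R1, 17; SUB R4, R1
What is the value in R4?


Register state trace:
  MOV R4, 129  → R4 = 129
  MOV R1, 17  → R1 = 17
  SUB R4, R1  → R4 = 129 - 17 = 112
Final: R4 = 112

112


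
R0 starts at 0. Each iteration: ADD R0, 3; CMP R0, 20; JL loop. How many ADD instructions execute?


Loop trace (R0 starts at 0, target 20, step 3):
  ADD #1: R0 = 0 + 3 = 3  → 3 < 20, loop
  ADD #2: R0 = 3 + 3 = 6  → 6 < 20, loop
  ADD #3: R0 = 6 + 3 = 9  → 9 < 20, loop
  ADD #4: R0 = 9 + 3 = 12  → 12 < 20, loop
  ADD #5: R0 = 12 + 3 = 15  → 15 < 20, loop
  ADD #6: R0 = 15 + 3 = 18  → 18 < 20, loop
  ADD #7: R0 = 18 + 3 = 21  → 21 >= 20, exit
Total ADD instructions: 7

7


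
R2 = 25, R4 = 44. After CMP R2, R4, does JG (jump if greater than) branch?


Trace:
  R2 = 25, R4 = 44
  CMP R2, R4  → compares 25 vs 44
  JG checks: is 25 greater than 44?
  25 < 44, so condition is false
Branch taken: No

No


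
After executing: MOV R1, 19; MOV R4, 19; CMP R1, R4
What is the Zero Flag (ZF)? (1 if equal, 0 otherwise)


Register state trace:
  MOV R1, 19  → R1 = 19
  MOV R4, 19  → R4 = 19
  CMP R1, R4  → computes 19 - 19 = 0
  Result is zero, so values are equal
ZF = 1

1


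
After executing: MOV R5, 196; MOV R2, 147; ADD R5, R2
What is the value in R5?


Register state trace:
  MOV R5, 196  → R5 = 196
  MOV R2, 147  → R2 = 147
  ADD R5, R2  → R5 = 196 + 147 = 343
Final: R5 = 343

343


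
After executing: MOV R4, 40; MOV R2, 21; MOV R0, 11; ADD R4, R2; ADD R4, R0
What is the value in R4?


Register state trace:
  MOV R4, 40  → R4 = 40
  MOV R2, 21  → R2 = 21
  MOV R0, 11  → R0 = 11
  ADD R4, R2  → R4 = 40 + 21 = 61
  ADD R4, R0  → R4 = 61 + 11 = 72
Final: R4 = 72

72


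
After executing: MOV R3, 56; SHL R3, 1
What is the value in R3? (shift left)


Register state trace:
  MOV R3, 56  → R3 = 56
  SHL R3, 1  → R3 = 56 << 1 = 56 * 2^1 = 112
Final: R3 = 112

112


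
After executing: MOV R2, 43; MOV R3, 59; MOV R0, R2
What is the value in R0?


Register state trace:
  MOV R2, 43  → R2 = 43
  MOV R3, 59  → R3 = 59
  MOV R0, R2  → R0 = 43
Final: R0 = 43

43


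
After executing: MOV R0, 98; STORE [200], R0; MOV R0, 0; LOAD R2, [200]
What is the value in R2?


Register and memory trace:
  MOV R0, 98  → R0 = 98
  STORE [200], R0  → mem[200] = 98
  MOV R0, 0  → R0 = 0
  LOAD R2, [200]  → R2 = mem[200] = 98
Final: R2 = 98

98


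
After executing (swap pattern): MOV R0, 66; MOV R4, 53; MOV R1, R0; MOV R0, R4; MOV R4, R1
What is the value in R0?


Register state trace (swap pattern):
  MOV R0, 66  → R0 = 66
  MOV R4, 53  → R4 = 53
  MOV R1, R0  → R1 = 66  (save R0)
  MOV R0, R4  → R0 = 53  (R0 gets R4's value)
  MOV R4, R1  → R4 = 66  (R4 gets saved value)
Final: R0 = 53

53


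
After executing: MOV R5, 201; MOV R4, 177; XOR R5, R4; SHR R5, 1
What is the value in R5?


Register state trace:
  MOV R5, 201  → R5 = 201 (0b11001001)
  MOV R4, 177  → R4 = 177 (0b10110001)
  XOR R5, R4  → R5 = 201 XOR 177 = 120 (0b01111000)
  SHR R5, 1  → R5 = 120 >> 1 = 60
Final: R5 = 60

60


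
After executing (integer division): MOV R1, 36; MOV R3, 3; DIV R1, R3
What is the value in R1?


Register state trace:
  MOV R1, 36  → R1 = 36
  MOV R3, 3  → R3 = 3
  DIV R1, R3  → R1 = 36 // 3 = 12
Final: R1 = 12

12


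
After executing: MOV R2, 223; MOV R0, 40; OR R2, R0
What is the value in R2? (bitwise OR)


Register state trace:
  MOV R2, 223  → R2 = 223 (0b11011111)
  MOV R0, 40  → R0 = 40 (0b00101000)
  OR R2, R0   → R2 = 223 OR 40 = 255 (0b11111111)
Final: R2 = 255

255


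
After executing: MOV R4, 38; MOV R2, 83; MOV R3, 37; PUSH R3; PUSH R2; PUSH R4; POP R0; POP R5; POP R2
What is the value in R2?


Stack trace (top is rightmost):
  MOV R4, 38  → R4 = 38
  MOV R2, 83  → R2 = 83
  MOV R3, 37  → R3 = 37
  PUSH R3  → stack: [37]
  PUSH R2  → stack: [37, 83]
  PUSH R4  → stack: [37, 83, 38]
  POP R0  → R0 = 38, stack: [37, 83]
  POP R5  → R5 = 83, stack: [37]
  POP R2  → R2 = 37, stack: []
Final: R2 = 37

37


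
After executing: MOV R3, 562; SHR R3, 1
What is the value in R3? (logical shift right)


Register state trace:
  MOV R3, 562  → R3 = 562
  SHR R3, 1  → R3 = 562 >> 1 = 562 // 2^1 = 281
Final: R3 = 281

281


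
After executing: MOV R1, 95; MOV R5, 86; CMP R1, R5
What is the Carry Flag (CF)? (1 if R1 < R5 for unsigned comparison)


Register state trace:
  MOV R1, 95  → R1 = 95
  MOV R5, 86  → R5 = 86
  CMP R1, R5  → unsigned 95 - 86: no borrow
  95 >= 86, so CF = 0
CF = 0

0


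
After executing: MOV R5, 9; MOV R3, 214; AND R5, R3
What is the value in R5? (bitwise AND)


Register state trace:
  MOV R5, 9  → R5 = 9 (0b00001001)
  MOV R3, 214  → R3 = 214 (0b11010110)
  AND R5, R3  → R5 = 9 AND 214 = 0 (0b00000000)
Final: R5 = 0

0


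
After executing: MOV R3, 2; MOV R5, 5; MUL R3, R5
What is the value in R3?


Register state trace:
  MOV R3, 2  → R3 = 2
  MOV R5, 5  → R5 = 5
  MUL R3, R5  → R3 = 2 * 5 = 10
Final: R3 = 10

10


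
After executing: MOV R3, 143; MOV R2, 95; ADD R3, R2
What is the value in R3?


Register state trace:
  MOV R3, 143  → R3 = 143
  MOV R2, 95  → R2 = 95
  ADD R3, R2  → R3 = 143 + 95 = 238
Final: R3 = 238

238


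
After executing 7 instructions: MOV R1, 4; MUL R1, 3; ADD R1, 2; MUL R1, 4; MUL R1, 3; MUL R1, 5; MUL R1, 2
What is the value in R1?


Register state trace:
  MOV R1, 4  → R1 = 4
  MUL R1, 3  → R1 = 4 * 3 = 12
  ADD R1, 2  → R1 = 12 + 2 = 14
  MUL R1, 4  → R1 = 14 * 4 = 56
  MUL R1, 3  → R1 = 56 * 3 = 168
  MUL R1, 5  → R1 = 168 * 5 = 840
  MUL R1, 2  → R1 = 840 * 2 = 1680
Final: R1 = 1680

1680


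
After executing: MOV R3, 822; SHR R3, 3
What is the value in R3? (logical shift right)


Register state trace:
  MOV R3, 822  → R3 = 822
  SHR R3, 3  → R3 = 822 >> 3 = 822 // 2^3 = 102
Final: R3 = 102

102


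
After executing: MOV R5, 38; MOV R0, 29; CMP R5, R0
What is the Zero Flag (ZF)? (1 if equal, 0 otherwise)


Register state trace:
  MOV R5, 38  → R5 = 38
  MOV R0, 29  → R0 = 29
  CMP R5, R0  → computes 38 - 29 = 9
  Result is nonzero, so values are not equal
ZF = 0

0


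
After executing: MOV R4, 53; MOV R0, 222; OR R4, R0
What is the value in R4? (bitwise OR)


Register state trace:
  MOV R4, 53  → R4 = 53 (0b00110101)
  MOV R0, 222  → R0 = 222 (0b11011110)
  OR R4, R0   → R4 = 53 OR 222 = 255 (0b11111111)
Final: R4 = 255

255


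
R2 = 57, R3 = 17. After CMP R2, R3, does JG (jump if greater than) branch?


Trace:
  R2 = 57, R3 = 17
  CMP R2, R3  → compares 57 vs 17
  JG checks: is 57 greater than 17?
  57 > 17, so condition is true
Branch taken: Yes

Yes


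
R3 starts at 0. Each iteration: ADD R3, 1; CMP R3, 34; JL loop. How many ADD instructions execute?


Loop trace (R3 starts at 0, target 34, step 1):
  ADD #1: R3 = 0 + 1 = 1  → 1 < 34, loop
  ADD #2: R3 = 1 + 1 = 2  → 2 < 34, loop
  ADD #3: R3 = 2 + 1 = 3  → 3 < 34, loop
  ADD #4: R3 = 3 + 1 = 4  → 4 < 34, loop
  ADD #5: R3 = 4 + 1 = 5  → 5 < 34, loop
  ADD #6: R3 = 5 + 1 = 6  → 6 < 34, loop
  ADD #7: R3 = 6 + 1 = 7  → 7 < 34, loop
  ADD #8: R3 = 7 + 1 = 8  → 8 < 34, loop
  ADD #9: R3 = 8 + 1 = 9  → 9 < 34, loop
  ADD #10: R3 = 9 + 1 = 10  → 10 < 34, loop
  ADD #11: R3 = 10 + 1 = 11  → 11 < 34, loop
  ADD #12: R3 = 11 + 1 = 12  → 12 < 34, loop
  ADD #13: R3 = 12 + 1 = 13  → 13 < 34, loop
  ADD #14: R3 = 13 + 1 = 14  → 14 < 34, loop
  ADD #15: R3 = 14 + 1 = 15  → 15 < 34, loop
  ADD #16: R3 = 15 + 1 = 16  → 16 < 34, loop
  ADD #17: R3 = 16 + 1 = 17  → 17 < 34, loop
  ADD #18: R3 = 17 + 1 = 18  → 18 < 34, loop
  ADD #19: R3 = 18 + 1 = 19  → 19 < 34, loop
  ADD #20: R3 = 19 + 1 = 20  → 20 < 34, loop
  ADD #21: R3 = 20 + 1 = 21  → 21 < 34, loop
  ADD #22: R3 = 21 + 1 = 22  → 22 < 34, loop
  ADD #23: R3 = 22 + 1 = 23  → 23 < 34, loop
  ADD #24: R3 = 23 + 1 = 24  → 24 < 34, loop
  ADD #25: R3 = 24 + 1 = 25  → 25 < 34, loop
  ADD #26: R3 = 25 + 1 = 26  → 26 < 34, loop
  ADD #27: R3 = 26 + 1 = 27  → 27 < 34, loop
  ADD #28: R3 = 27 + 1 = 28  → 28 < 34, loop
  ADD #29: R3 = 28 + 1 = 29  → 29 < 34, loop
  ADD #30: R3 = 29 + 1 = 30  → 30 < 34, loop
  ADD #31: R3 = 30 + 1 = 31  → 31 < 34, loop
  ADD #32: R3 = 31 + 1 = 32  → 32 < 34, loop
  ADD #33: R3 = 32 + 1 = 33  → 33 < 34, loop
  ADD #34: R3 = 33 + 1 = 34  → 34 >= 34, exit
Total ADD instructions: 34

34


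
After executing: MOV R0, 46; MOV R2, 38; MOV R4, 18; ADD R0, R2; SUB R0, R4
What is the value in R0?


Register state trace:
  MOV R0, 46  → R0 = 46
  MOV R2, 38  → R2 = 38
  MOV R4, 18  → R4 = 18
  ADD R0, R2  → R0 = 46 + 38 = 84
  SUB R0, R4  → R0 = 84 - 18 = 66
Final: R0 = 66

66


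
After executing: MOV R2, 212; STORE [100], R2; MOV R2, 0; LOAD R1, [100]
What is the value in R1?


Register and memory trace:
  MOV R2, 212  → R2 = 212
  STORE [100], R2  → mem[100] = 212
  MOV R2, 0  → R2 = 0
  LOAD R1, [100]  → R1 = mem[100] = 212
Final: R1 = 212

212


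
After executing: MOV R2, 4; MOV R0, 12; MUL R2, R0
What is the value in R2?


Register state trace:
  MOV R2, 4  → R2 = 4
  MOV R0, 12  → R0 = 12
  MUL R2, R0  → R2 = 4 * 12 = 48
Final: R2 = 48

48


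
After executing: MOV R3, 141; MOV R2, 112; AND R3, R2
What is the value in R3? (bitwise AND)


Register state trace:
  MOV R3, 141  → R3 = 141 (0b10001101)
  MOV R2, 112  → R2 = 112 (0b01110000)
  AND R3, R2  → R3 = 141 AND 112 = 0 (0b00000000)
Final: R3 = 0

0


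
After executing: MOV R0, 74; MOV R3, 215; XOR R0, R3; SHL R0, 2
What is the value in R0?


Register state trace:
  MOV R0, 74  → R0 = 74 (0b01001010)
  MOV R3, 215  → R3 = 215 (0b11010111)
  XOR R0, R3  → R0 = 74 XOR 215 = 157 (0b10011101)
  SHL R0, 2  → R0 = 157 << 2 = 628
Final: R0 = 628

628


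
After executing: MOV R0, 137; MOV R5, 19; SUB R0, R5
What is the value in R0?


Register state trace:
  MOV R0, 137  → R0 = 137
  MOV R5, 19  → R5 = 19
  SUB R0, R5  → R0 = 137 - 19 = 118
Final: R0 = 118

118


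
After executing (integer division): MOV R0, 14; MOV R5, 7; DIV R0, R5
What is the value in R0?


Register state trace:
  MOV R0, 14  → R0 = 14
  MOV R5, 7  → R5 = 7
  DIV R0, R5  → R0 = 14 // 7 = 2
Final: R0 = 2

2


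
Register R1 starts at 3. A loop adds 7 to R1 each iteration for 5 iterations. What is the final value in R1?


Starting value: R1 = 3
  Iter 1: R1 = 3 + 7 = 10
  Iter 2: R1 = 10 + 7 = 17
  Iter 3: R1 = 17 + 7 = 24
  Iter 4: R1 = 24 + 7 = 31
  Iter 5: R1 = 31 + 7 = 38
Final: R1 = 38

38


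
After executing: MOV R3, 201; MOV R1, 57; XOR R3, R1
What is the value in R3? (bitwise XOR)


Register state trace:
  MOV R3, 201  → R3 = 201 (0b11001001)
  MOV R1, 57  → R1 = 57 (0b00111001)
  XOR R3, R1  → R3 = 201 XOR 57 = 240 (0b11110000)
Final: R3 = 240

240


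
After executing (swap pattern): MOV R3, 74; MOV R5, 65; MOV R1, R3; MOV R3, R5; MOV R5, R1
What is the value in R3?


Register state trace (swap pattern):
  MOV R3, 74  → R3 = 74
  MOV R5, 65  → R5 = 65
  MOV R1, R3  → R1 = 74  (save R3)
  MOV R3, R5  → R3 = 65  (R3 gets R5's value)
  MOV R5, R1  → R5 = 74  (R5 gets saved value)
Final: R3 = 65

65


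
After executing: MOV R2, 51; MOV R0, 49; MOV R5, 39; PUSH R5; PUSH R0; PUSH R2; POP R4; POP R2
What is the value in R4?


Stack trace (top is rightmost):
  MOV R2, 51  → R2 = 51
  MOV R0, 49  → R0 = 49
  MOV R5, 39  → R5 = 39
  PUSH R5  → stack: [39]
  PUSH R0  → stack: [39, 49]
  PUSH R2  → stack: [39, 49, 51]
  POP R4  → R4 = 51, stack: [39, 49]
  POP R2  → R2 = 49, stack: [39]
Final: R4 = 51

51


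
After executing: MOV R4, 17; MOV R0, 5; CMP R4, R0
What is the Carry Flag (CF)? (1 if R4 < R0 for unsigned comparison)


Register state trace:
  MOV R4, 17  → R4 = 17
  MOV R0, 5  → R0 = 5
  CMP R4, R0  → unsigned 17 - 5: no borrow
  17 >= 5, so CF = 0
CF = 0

0


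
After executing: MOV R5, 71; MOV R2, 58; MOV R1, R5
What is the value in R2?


Register state trace:
  MOV R5, 71  → R5 = 71
  MOV R2, 58  → R2 = 58
  MOV R1, R5  → R1 = 71
Final: R2 = 58

58


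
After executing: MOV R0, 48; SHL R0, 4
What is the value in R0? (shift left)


Register state trace:
  MOV R0, 48  → R0 = 48
  SHL R0, 4  → R0 = 48 << 4 = 48 * 2^4 = 768
Final: R0 = 768

768


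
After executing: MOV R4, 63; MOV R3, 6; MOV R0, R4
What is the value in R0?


Register state trace:
  MOV R4, 63  → R4 = 63
  MOV R3, 6  → R3 = 6
  MOV R0, R4  → R0 = 63
Final: R0 = 63

63


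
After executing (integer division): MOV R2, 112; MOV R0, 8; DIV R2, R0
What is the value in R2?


Register state trace:
  MOV R2, 112  → R2 = 112
  MOV R0, 8  → R0 = 8
  DIV R2, R0  → R2 = 112 // 8 = 14
Final: R2 = 14

14


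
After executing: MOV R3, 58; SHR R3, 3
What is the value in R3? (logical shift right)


Register state trace:
  MOV R3, 58  → R3 = 58
  SHR R3, 3  → R3 = 58 >> 3 = 58 // 2^3 = 7
Final: R3 = 7

7


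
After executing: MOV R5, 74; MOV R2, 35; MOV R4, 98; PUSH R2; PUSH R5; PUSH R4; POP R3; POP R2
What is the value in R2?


Stack trace (top is rightmost):
  MOV R5, 74  → R5 = 74
  MOV R2, 35  → R2 = 35
  MOV R4, 98  → R4 = 98
  PUSH R2  → stack: [35]
  PUSH R5  → stack: [35, 74]
  PUSH R4  → stack: [35, 74, 98]
  POP R3  → R3 = 98, stack: [35, 74]
  POP R2  → R2 = 74, stack: [35]
Final: R2 = 74

74


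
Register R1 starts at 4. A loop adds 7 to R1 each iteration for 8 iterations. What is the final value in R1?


Starting value: R1 = 4
  Iter 1: R1 = 4 + 7 = 11
  Iter 2: R1 = 11 + 7 = 18
  Iter 3: R1 = 18 + 7 = 25
  Iter 4: R1 = 25 + 7 = 32
  Iter 5: R1 = 32 + 7 = 39
  Iter 6: R1 = 39 + 7 = 46
  Iter 7: R1 = 46 + 7 = 53
  Iter 8: R1 = 53 + 7 = 60
Final: R1 = 60

60


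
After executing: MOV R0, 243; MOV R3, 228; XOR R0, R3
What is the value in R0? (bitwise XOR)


Register state trace:
  MOV R0, 243  → R0 = 243 (0b11110011)
  MOV R3, 228  → R3 = 228 (0b11100100)
  XOR R0, R3  → R0 = 243 XOR 228 = 23 (0b00010111)
Final: R0 = 23

23


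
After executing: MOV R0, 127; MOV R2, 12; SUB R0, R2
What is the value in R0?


Register state trace:
  MOV R0, 127  → R0 = 127
  MOV R2, 12  → R2 = 12
  SUB R0, R2  → R0 = 127 - 12 = 115
Final: R0 = 115

115


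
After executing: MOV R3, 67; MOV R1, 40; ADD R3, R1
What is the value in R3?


Register state trace:
  MOV R3, 67  → R3 = 67
  MOV R1, 40  → R1 = 40
  ADD R3, R1  → R3 = 67 + 40 = 107
Final: R3 = 107

107


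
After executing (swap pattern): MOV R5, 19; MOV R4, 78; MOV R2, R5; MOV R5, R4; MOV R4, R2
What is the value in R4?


Register state trace (swap pattern):
  MOV R5, 19  → R5 = 19
  MOV R4, 78  → R4 = 78
  MOV R2, R5  → R2 = 19  (save R5)
  MOV R5, R4  → R5 = 78  (R5 gets R4's value)
  MOV R4, R2  → R4 = 19  (R4 gets saved value)
Final: R4 = 19

19


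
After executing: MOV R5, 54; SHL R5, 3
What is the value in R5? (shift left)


Register state trace:
  MOV R5, 54  → R5 = 54
  SHL R5, 3  → R5 = 54 << 3 = 54 * 2^3 = 432
Final: R5 = 432

432
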